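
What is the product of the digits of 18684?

1536

1×8×6×8×4 = 1536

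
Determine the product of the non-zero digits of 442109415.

4×4×2×1×9×4×1×5 = 5760

5760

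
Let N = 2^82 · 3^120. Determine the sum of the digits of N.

378

2^82 · 3^120 = 8689808598719937354171277699490503731174355052079617990392082717733609142751330304
Sum of its 82 digits: 378.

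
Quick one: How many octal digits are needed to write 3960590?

8

3960590 in base 8 is 17067416, which has 8 digits.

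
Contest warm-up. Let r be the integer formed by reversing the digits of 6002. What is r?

Reversing 6002 gives 2006.

2006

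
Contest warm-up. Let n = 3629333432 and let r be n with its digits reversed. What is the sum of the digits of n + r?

58

Reversal of 3629333432 is 2343339263; 3629333432 + 2343339263 = 5972672695.
Digit sum of 5972672695: 5+9+7+2+6+7+2+6+9+5 = 58.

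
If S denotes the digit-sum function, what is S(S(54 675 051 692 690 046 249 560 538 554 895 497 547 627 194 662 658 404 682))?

14

First digit sum: 275.
2+7+5 = 14.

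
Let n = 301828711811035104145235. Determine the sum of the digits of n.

3+0+1+8+2+8+7+1+1+8+1+1+0+3+5+1+0+4+1+4+5+2+3+5 = 74

74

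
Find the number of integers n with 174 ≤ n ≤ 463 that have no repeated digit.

The integers in [174, 463] that have no repeated digit: 174, 175, 176, 178, 179, 180, …, 462, 463.
209 qualify.

209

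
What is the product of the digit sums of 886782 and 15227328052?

1443

S(886782) = 8+8+6+7+8+2 = 39.
S(15227328052) = 1+5+2+2+7+3+2+8+0+5+2 = 37.
39 · 37 = 1443.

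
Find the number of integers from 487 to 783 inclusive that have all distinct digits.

214

The integers in [487, 783] that have all distinct digits: 487, 489, 490, 491, 492, 493, …, 782, 783.
214 qualify.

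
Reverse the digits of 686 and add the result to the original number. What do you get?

Reverse of 686 is 686.
686 + 686 = 1372

1372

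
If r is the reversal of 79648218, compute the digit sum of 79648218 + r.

Reversal of 79648218 is 81284697; 79648218 + 81284697 = 160932915.
Digit sum of 160932915: 1+6+0+9+3+2+9+1+5 = 36.

36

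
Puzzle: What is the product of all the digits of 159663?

4860

1×5×9×6×6×3 = 4860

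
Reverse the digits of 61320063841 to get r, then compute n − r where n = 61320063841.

46484061525

Reverse of 61320063841 is 14836002316.
61320063841 − 14836002316 = 46484061525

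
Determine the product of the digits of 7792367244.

7×7×9×2×3×6×7×2×4×4 = 3556224

3556224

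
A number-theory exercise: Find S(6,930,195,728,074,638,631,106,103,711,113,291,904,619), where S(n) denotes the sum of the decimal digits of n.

6+9+3+0+1+9+5+7+2+8+0+7+4+6+3+8+6+3+1+1+0+6+1+0+3+7+1+1+1+1+3+2+9+1+9+0+4+6+1+9 = 154

154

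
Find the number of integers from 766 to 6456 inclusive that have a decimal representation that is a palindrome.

The integers in [766, 6456] that have a decimal representation that is a palindrome: 767, 777, 787, 797, 808, 818, …, 6336, 6446.
79 qualify.

79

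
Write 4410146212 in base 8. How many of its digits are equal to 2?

1

4410146212 in base 8 is 40667276644.
The digit 2 appears 1 time.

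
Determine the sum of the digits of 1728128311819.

1+7+2+8+1+2+8+3+1+1+8+1+9 = 52

52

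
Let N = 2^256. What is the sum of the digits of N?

376

2^256 = 115792089237316195423570985008687907853269984665640564039457584007913129639936
Sum of its 78 digits: 376.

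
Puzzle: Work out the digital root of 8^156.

1

The digital root of n equals n mod 9 (or 9 when 9 | n), so we need 8^156 mod 9.
8^156 ≡ 1 (mod 9), so the digital root is 1.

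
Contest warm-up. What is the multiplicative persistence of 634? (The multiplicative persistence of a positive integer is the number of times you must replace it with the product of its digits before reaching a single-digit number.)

3

634 → 72 → 14 → 4 (3 steps)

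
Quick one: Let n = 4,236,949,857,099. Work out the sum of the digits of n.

4+2+3+6+9+4+9+8+5+7+0+9+9 = 75

75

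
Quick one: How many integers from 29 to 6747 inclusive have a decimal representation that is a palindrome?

154

The integers in [29, 6747] that have a decimal representation that is a palindrome: 33, 44, 55, 66, 77, 88, …, 6556, 6666.
154 qualify.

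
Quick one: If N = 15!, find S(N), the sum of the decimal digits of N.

45

15! = 1307674368000
Sum of its 13 digits: 45.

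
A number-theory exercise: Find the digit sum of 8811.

18

8+8+1+1 = 18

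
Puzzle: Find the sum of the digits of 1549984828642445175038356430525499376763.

1+5+4+9+9+8+4+8+2+8+6+4+2+4+4+5+1+7+5+0+3+8+3+5+6+4+3+0+5+2+5+4+9+9+3+7+6+7+6+3 = 194

194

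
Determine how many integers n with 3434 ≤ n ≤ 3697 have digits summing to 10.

The integers in [3434, 3697] that have digits summing to 10: 3502, 3511, 3520, 3601, 3610.
5 qualify.

5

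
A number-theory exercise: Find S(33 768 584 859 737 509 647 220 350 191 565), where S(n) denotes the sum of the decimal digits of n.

153

3+3+7+6+8+5+8+4+8+5+9+7+3+7+5+0+9+6+4+7+2+2+0+3+5+0+1+9+1+5+6+5 = 153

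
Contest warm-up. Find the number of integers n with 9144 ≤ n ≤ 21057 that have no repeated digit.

The integers in [9144, 21057] that have no repeated digit: 9145, 9146, 9147, 9148, 9150, 9152, …, 21056, 21057.
3800 qualify.

3800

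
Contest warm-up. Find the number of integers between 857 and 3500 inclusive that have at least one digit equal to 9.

751

The integers in [857, 3500] that have at least one digit equal to 9: 859, 869, 879, 889, 890, 891, …, 3498, 3499.
751 qualify.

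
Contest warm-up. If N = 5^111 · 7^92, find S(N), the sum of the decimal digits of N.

653

5^111 · 7^92 = 216117613229092587573379035067746054201244992226052082576366341145738473837821451545610772125175894631569352446445915483241861920760129578411579132080078125
Sum of its 156 digits: 653.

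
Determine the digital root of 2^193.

2

The digital root of n equals n mod 9 (or 9 when 9 | n), so we need 2^193 mod 9.
2^193 ≡ 2 (mod 9), so the digital root is 2.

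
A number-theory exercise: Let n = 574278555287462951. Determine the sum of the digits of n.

5+7+4+2+7+8+5+5+5+2+8+7+4+6+2+9+5+1 = 92

92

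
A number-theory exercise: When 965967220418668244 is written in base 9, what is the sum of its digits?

92

965967220418668244 in base 9 is 6382568071862142788.
Digit sum: 6+3+8+2+5+6+8+0+7+1+8+6+2+1+4+2+7+8+8 = 92.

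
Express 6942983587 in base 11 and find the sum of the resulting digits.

6942983587 in base 11 is 2A43151371.
Digit sum: 2+10+4+3+1+5+1+3+7+1 = 37.

37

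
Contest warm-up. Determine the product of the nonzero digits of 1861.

1×8×6×1 = 48

48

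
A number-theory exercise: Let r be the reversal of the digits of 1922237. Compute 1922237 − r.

-5400054

Reverse of 1922237 is 7322291.
1922237 − 7322291 = -5400054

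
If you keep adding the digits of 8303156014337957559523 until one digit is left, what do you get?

4

8+3+0+3+1+5+6+0+1+4+3+3+7+9+5+7+5+5+9+5+2+3 = 94
9+4 = 13
1+3 = 4
(Equivalently, 8303156014337957559523 mod 9 = 4.)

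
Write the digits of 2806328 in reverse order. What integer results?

8236082

Reversing 2806328 gives 8236082.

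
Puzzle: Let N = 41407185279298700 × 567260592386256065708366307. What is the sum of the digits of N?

210

41407185279298700 × 567260592386256065708366307 = 23488664450582442384869696741177083668900900
Sum of its 44 digits: 210.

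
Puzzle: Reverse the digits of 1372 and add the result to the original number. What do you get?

4103

Reverse of 1372 is 2731.
1372 + 2731 = 4103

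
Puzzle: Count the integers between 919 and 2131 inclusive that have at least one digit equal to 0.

The integers in [919, 2131] that have at least one digit equal to 0: 920, 930, 940, 950, 960, 970, …, 2120, 2130.
392 qualify.

392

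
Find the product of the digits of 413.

4×1×3 = 12

12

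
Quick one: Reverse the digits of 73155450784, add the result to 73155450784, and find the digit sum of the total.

44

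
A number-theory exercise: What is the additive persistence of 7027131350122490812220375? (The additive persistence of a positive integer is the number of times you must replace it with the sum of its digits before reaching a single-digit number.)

7027131350122490812220375 → 77 → 14 → 5 (3 steps)

3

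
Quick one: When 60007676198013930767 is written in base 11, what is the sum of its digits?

60007676198013930767 in base 11 is A87A3A6A32710493167.
Digit sum: 10+8+7+10+3+10+6+10+3+2+7+1+0+4+9+3+1+6+7 = 107.

107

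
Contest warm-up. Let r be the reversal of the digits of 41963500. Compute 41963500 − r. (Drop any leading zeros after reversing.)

Reverse of 41963500 is 536914.
41963500 − 536914 = 41426586

41426586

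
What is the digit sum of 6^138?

6^138 = 242589809215613984990578009590212203208248910334634260613591036504250373122777355949226063885245052948054016
Sum of its 108 digits: 441.

441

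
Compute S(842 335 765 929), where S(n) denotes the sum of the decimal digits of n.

8+4+2+3+3+5+7+6+5+9+2+9 = 63

63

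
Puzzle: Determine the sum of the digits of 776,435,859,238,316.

7+7+6+4+3+5+8+5+9+2+3+8+3+1+6 = 77

77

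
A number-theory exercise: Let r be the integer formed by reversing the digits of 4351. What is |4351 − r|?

Reverse of 4351 is 1534.
|4351 − 1534| = 2817

2817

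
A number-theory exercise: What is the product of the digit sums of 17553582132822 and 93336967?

2484

S(17553582132822) = 1+7+5+5+3+5+8+2+1+3+2+8+2+2 = 54.
S(93336967) = 9+3+3+3+6+9+6+7 = 46.
54 · 46 = 2484.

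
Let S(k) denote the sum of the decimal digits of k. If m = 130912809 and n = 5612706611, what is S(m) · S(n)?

1155

S(130912809) = 1+3+0+9+1+2+8+0+9 = 33.
S(5612706611) = 5+6+1+2+7+0+6+6+1+1 = 35.
33 · 35 = 1155.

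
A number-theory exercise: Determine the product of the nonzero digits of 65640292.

25920

6×5×6×4×2×9×2 = 25920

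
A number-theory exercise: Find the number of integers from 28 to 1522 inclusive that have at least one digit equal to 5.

386

The integers in [28, 1522] that have at least one digit equal to 5: 35, 45, 50, 51, 52, 53, …, 1521, 1522.
386 qualify.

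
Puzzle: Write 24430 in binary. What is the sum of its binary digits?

11

24430 in base 2 is 101111101101110.
Digit sum: 1+0+1+1+1+1+1+0+1+1+0+1+1+1+0 = 11.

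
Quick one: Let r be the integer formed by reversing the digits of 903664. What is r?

466309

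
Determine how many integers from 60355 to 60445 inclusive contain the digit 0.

91

The integers in [60355, 60445] that contain the digit 0: 60355, 60356, 60357, 60358, 60359, 60360, …, 60444, 60445.
91 qualify.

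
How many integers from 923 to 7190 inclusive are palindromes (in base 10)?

70

The integers in [923, 7190] that are palindromes (in base 10): 929, 939, 949, 959, 969, 979, …, 7007, 7117.
70 qualify.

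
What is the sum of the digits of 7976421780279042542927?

7+9+7+6+4+2+1+7+8+0+2+7+9+0+4+2+5+4+2+9+2+7 = 104

104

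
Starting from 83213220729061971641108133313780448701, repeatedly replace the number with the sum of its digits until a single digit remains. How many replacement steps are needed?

3

83213220729061971641108133313780448701 → 136 → 10 → 1 (3 steps)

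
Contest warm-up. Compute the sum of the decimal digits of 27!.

27! = 10888869450418352160768000000
Sum of its 29 digits: 108.

108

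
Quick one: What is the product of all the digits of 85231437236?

8×5×2×3×1×4×3×7×2×3×6 = 725760

725760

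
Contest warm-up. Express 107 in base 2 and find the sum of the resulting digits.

107 in base 2 is 1101011.
Digit sum: 1+1+0+1+0+1+1 = 5.

5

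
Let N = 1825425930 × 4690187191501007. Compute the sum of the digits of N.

123

1825425930 × 4690187191501007 = 8561589315919813798911510
Sum of its 25 digits: 123.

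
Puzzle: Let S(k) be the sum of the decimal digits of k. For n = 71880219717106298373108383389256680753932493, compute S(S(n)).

7

First digit sum: 205.
2+0+5 = 7.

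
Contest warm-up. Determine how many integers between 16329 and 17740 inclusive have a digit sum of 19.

The integers in [16329, 17740] that have a digit sum of 19: 16336, 16345, 16354, 16363, 16372, 16381, …, 17731, 17740.
108 qualify.

108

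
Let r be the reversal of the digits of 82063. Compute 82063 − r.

46035

Reverse of 82063 is 36028.
82063 − 36028 = 46035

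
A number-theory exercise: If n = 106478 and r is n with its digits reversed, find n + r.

Reverse of 106478 is 874601.
106478 + 874601 = 981079

981079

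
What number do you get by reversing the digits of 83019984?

48991038

Reversing 83019984 gives 48991038.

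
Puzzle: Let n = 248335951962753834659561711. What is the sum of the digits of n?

128

2+4+8+3+3+5+9+5+1+9+6+2+7+5+3+8+3+4+6+5+9+5+6+1+7+1+1 = 128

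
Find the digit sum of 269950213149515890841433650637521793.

156

2+6+9+9+5+0+2+1+3+1+4+9+5+1+5+8+9+0+8+4+1+4+3+3+6+5+0+6+3+7+5+2+1+7+9+3 = 156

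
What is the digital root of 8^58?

The digital root of n equals n mod 9 (or 9 when 9 | n), so we need 8^58 mod 9.
8^58 ≡ 1 (mod 9), so the digital root is 1.

1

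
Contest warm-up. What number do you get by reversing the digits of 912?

219

Reversing 912 gives 219.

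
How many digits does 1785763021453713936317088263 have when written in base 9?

29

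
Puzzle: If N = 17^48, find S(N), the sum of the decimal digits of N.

17^48 = 115225400457255426923013053222916919834651165519677685328641
Sum of its 60 digits: 244.

244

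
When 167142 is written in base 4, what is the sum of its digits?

167142 in base 4 is 220303212.
Digit sum: 2+2+0+3+0+3+2+1+2 = 15.

15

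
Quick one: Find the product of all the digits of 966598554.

11664000

9×6×6×5×9×8×5×5×4 = 11664000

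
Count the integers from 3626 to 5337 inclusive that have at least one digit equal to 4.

The integers in [3626, 5337] that have at least one digit equal to 4: 3634, 3640, 3641, 3642, 3643, 3644, …, 5324, 5334.
1134 qualify.

1134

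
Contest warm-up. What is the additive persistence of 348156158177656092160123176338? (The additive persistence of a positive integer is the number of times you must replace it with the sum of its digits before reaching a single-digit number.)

348156158177656092160123176338 → 125 → 8 (2 steps)

2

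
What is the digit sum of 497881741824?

63

4+9+7+8+8+1+7+4+1+8+2+4 = 63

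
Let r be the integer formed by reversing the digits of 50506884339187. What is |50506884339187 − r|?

Reverse of 50506884339187 is 78193348860505.
|50506884339187 − 78193348860505| = 27686464521318

27686464521318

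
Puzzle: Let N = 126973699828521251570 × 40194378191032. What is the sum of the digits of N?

137

126973699828521251570 × 40194378191032 = 5103628911222158192279745189920240
Sum of its 34 digits: 137.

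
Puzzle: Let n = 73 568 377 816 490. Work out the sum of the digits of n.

7+3+5+6+8+3+7+7+8+1+6+4+9+0 = 74

74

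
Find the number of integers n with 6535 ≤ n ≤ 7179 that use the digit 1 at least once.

The integers in [6535, 7179] that use the digit 1 at least once: 6541, 6551, 6561, 6571, 6581, 6591, …, 7178, 7179.
181 qualify.

181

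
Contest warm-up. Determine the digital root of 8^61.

8

The digital root of n equals n mod 9 (or 9 when 9 | n), so we need 8^61 mod 9.
8^61 ≡ 8 (mod 9), so the digital root is 8.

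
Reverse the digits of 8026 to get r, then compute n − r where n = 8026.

1818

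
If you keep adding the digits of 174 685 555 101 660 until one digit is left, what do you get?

6

1+7+4+6+8+5+5+5+5+1+0+1+6+6+0 = 60
6+0 = 6
(Equivalently, 174 685 555 101 660 mod 9 = 6.)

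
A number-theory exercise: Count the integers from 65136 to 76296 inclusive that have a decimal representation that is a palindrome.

112

The integers in [65136, 76296] that have a decimal representation that is a palindrome: 65156, 65256, 65356, 65456, 65556, 65656, …, 76167, 76267.
112 qualify.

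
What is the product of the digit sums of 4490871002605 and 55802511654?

S(4490871002605) = 4+4+9+0+8+7+1+0+0+2+6+0+5 = 46.
S(55802511654) = 5+5+8+0+2+5+1+1+6+5+4 = 42.
46 · 42 = 1932.

1932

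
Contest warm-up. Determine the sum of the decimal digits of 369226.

28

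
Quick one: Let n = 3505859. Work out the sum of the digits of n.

3+5+0+5+8+5+9 = 35

35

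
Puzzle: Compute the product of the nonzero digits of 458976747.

11854080

4×5×8×9×7×6×7×4×7 = 11854080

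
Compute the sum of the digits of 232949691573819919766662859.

2+3+2+9+4+9+6+9+1+5+7+3+8+1+9+9+1+9+7+6+6+6+6+2+8+5+9 = 152

152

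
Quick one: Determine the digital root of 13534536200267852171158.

4

1+3+5+3+4+5+3+6+2+0+0+2+6+7+8+5+2+1+7+1+1+5+8 = 85
8+5 = 13
1+3 = 4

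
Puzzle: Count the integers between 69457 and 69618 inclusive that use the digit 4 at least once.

The integers in [69457, 69618] that use the digit 4 at least once: 69457, 69458, 69459, 69460, 69461, 69462, …, 69604, 69614.
64 qualify.

64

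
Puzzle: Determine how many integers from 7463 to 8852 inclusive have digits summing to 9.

The integers in [7463, 8852] that have digits summing to 9: 8001, 8010, 8100.
3 qualify.

3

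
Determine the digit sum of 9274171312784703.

9+2+7+4+1+7+1+3+1+2+7+8+4+7+0+3 = 66

66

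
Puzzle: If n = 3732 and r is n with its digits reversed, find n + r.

6105

Reverse of 3732 is 2373.
3732 + 2373 = 6105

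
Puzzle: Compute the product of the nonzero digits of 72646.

7×2×6×4×6 = 2016

2016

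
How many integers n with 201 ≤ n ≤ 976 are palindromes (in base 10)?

77

The integers in [201, 976] that are palindromes (in base 10): 202, 212, 222, 232, 242, 252, …, 959, 969.
77 qualify.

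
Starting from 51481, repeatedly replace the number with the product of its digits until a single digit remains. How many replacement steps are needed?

2

51481 → 160 → 0 (2 steps)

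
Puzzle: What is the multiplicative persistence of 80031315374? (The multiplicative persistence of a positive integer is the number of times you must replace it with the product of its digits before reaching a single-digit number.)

1

80031315374 → 0 (1 step)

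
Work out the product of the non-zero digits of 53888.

7680

5×3×8×8×8 = 7680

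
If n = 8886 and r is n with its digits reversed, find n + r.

Reverse of 8886 is 6888.
8886 + 6888 = 15774

15774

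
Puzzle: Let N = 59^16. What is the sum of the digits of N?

112

59^16 = 21559177407076402401757871041
Sum of its 29 digits: 112.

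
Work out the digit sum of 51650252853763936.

76

5+1+6+5+0+2+5+2+8+5+3+7+6+3+9+3+6 = 76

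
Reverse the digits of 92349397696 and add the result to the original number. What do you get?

162028792025

Reverse of 92349397696 is 69679394329.
92349397696 + 69679394329 = 162028792025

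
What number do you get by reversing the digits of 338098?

890833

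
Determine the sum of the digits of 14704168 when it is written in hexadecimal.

14704168 in base 16 is E05E28.
Digit sum: 14+0+5+14+2+8 = 43.

43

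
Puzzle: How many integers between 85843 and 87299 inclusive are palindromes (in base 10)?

The integers in [85843, 87299] that are palindromes (in base 10): 85858, 85958, 86068, 86168, 86268, 86368, …, 87178, 87278.
15 qualify.

15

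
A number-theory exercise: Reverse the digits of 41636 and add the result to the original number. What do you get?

105250

Reverse of 41636 is 63614.
41636 + 63614 = 105250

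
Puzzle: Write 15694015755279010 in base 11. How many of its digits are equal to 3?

15694015755279010 in base 11 is 3836662782787746.
The digit 3 appears 2 times.

2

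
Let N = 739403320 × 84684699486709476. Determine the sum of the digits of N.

114

739403320 × 84684699486709476 = 62616147953675282429860320
Sum of its 26 digits: 114.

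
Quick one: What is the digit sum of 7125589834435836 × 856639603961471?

7125589834435836 × 856639603961471 = 6104062453762998263717965674756
Sum of its 31 digits: 153.

153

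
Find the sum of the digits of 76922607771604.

64

7+6+9+2+2+6+0+7+7+7+1+6+0+4 = 64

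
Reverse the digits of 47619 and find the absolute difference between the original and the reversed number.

Reverse of 47619 is 91674.
|47619 − 91674| = 44055

44055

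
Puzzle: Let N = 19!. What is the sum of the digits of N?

45

19! = 121645100408832000
Sum of its 18 digits: 45.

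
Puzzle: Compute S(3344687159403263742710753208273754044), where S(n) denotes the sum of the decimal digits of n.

3+3+4+4+6+8+7+1+5+9+4+0+3+2+6+3+7+4+2+7+1+0+7+5+3+2+0+8+2+7+3+7+5+4+0+4+4 = 150

150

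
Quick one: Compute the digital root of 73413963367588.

7+3+4+1+3+9+6+3+3+6+7+5+8+8 = 73
7+3 = 10
1+0 = 1

1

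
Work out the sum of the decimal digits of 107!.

594

107! = 12265202031961379393517517010387338887131568154382945052653251412013535324922144249034658613287059061933743916719318560380966506520420000368175349760000000000000000000000000
Sum of its 173 digits: 594.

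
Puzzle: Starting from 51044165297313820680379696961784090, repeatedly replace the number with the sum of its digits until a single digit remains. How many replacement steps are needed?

51044165297313820680379696961784090 → 159 → 15 → 6 (3 steps)

3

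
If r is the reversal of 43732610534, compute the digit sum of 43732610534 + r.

49

Reversal of 43732610534 is 43501623734; 43732610534 + 43501623734 = 87234234268.
Digit sum of 87234234268: 8+7+2+3+4+2+3+4+2+6+8 = 49.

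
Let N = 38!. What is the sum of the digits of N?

108

38! = 523022617466601111760007224100074291200000000
Sum of its 45 digits: 108.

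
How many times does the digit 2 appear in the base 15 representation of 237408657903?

1

237408657903 in base 15 is 62976DB0A3.
The digit 2 appears 1 time.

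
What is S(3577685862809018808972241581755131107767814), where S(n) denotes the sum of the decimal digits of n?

201

3+5+7+7+6+8+5+8+6+2+8+0+9+0+1+8+8+0+8+9+7+2+2+4+1+5+8+1+7+5+5+1+3+1+1+0+7+7+6+7+8+1+4 = 201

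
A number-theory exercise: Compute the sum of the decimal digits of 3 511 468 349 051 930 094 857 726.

3+5+1+1+4+6+8+3+4+9+0+5+1+9+3+0+0+9+4+8+5+7+7+2+6 = 110

110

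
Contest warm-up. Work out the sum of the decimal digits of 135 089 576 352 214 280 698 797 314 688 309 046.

169

1+3+5+0+8+9+5+7+6+3+5+2+2+1+4+2+8+0+6+9+8+7+9+7+3+1+4+6+8+8+3+0+9+0+4+6 = 169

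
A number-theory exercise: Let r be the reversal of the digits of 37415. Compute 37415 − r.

-14058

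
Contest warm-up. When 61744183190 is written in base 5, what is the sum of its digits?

26

61744183190 in base 5 is 2002423002330230.
Digit sum: 2+0+0+2+4+2+3+0+0+2+3+3+0+2+3+0 = 26.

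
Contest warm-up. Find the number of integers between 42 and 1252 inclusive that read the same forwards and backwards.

99

The integers in [42, 1252] that read the same forwards and backwards: 44, 55, 66, 77, 88, 99, …, 1111, 1221.
99 qualify.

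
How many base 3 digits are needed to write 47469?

10

47469 in base 3 is 2102010010, which has 10 digits.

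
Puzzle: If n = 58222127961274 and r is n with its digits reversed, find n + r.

105439100083559

Reverse of 58222127961274 is 47216972122285.
58222127961274 + 47216972122285 = 105439100083559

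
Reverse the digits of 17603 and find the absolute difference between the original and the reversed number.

13068

Reverse of 17603 is 30671.
|17603 − 30671| = 13068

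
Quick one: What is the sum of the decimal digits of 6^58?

171

6^58 = 1357602166130257152481187563160405662935023616
Sum of its 46 digits: 171.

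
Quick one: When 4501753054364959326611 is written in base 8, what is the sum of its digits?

69

4501753054364959326611 in base 8 is 750051375172122112240623.
Digit sum: 7+5+0+0+5+1+3+7+5+1+7+2+1+2+2+1+1+2+2+4+0+6+2+3 = 69.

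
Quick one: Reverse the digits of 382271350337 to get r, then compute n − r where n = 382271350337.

-350781821946

Reverse of 382271350337 is 733053172283.
382271350337 − 733053172283 = -350781821946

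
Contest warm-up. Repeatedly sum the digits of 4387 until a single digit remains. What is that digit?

4

4+3+8+7 = 22
2+2 = 4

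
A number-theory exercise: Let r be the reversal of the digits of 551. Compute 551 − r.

396

Reverse of 551 is 155.
551 − 155 = 396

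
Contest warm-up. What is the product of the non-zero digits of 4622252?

4×6×2×2×2×5×2 = 1920

1920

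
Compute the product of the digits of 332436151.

3×3×2×4×3×6×1×5×1 = 6480

6480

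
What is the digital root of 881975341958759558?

8

8+8+1+9+7+5+3+4+1+9+5+8+7+5+9+5+5+8 = 107
1+0+7 = 8
(Equivalently, 881975341958759558 mod 9 = 8.)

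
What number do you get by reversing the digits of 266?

Reversing 266 gives 662.

662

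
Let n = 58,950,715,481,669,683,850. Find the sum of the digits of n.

104

5+8+9+5+0+7+1+5+4+8+1+6+6+9+6+8+3+8+5+0 = 104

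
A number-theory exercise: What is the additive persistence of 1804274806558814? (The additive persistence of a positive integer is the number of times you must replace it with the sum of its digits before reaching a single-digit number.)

2

1804274806558814 → 71 → 8 (2 steps)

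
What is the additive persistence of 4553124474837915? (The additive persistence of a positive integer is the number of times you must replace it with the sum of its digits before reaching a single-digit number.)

4553124474837915 → 72 → 9 (2 steps)

2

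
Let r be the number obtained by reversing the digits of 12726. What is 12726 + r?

Reverse of 12726 is 62721.
12726 + 62721 = 75447

75447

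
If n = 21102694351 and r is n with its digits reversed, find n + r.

Reverse of 21102694351 is 15349620112.
21102694351 + 15349620112 = 36452314463

36452314463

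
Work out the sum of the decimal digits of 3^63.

153

3^63 = 1144561273430837494885949696427
Sum of its 31 digits: 153.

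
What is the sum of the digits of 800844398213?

50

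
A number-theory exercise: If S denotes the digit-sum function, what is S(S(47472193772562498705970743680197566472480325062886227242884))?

First digit sum: 281.
2+8+1 = 11.

11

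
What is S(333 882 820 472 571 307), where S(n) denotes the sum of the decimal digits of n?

3+3+3+8+8+2+8+2+0+4+7+2+5+7+1+3+0+7 = 73

73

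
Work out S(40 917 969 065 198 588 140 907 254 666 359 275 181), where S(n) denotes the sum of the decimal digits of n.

186

4+0+9+1+7+9+6+9+0+6+5+1+9+8+5+8+8+1+4+0+9+0+7+2+5+4+6+6+6+3+5+9+2+7+5+1+8+1 = 186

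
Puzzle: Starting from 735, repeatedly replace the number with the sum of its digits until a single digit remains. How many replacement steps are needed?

2

735 → 15 → 6 (2 steps)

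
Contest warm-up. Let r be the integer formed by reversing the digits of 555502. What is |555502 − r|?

349947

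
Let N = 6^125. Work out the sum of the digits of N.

6^125 = 18574036641424215185486358276400202836529641146952834379424683438219702422494709483991487140069376
Sum of its 98 digits: 432.

432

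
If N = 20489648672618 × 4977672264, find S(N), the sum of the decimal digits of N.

20489648672618 × 4977672264 = 101990755896795034867152
Sum of its 24 digits: 117.

117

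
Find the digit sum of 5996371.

5+9+9+6+3+7+1 = 40

40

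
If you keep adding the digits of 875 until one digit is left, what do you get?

8+7+5 = 20
2+0 = 2

2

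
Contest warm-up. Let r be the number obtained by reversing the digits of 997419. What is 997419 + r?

Reverse of 997419 is 914799.
997419 + 914799 = 1912218

1912218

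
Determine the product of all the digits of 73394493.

7×3×3×9×4×4×9×3 = 244944

244944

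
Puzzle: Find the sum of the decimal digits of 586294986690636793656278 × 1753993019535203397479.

187

586294986690636793656278 × 1753993019535203397479 = 1028357314043861917539388996206125060137723162
Sum of its 46 digits: 187.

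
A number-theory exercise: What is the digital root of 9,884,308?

4

9+8+8+4+3+0+8 = 40
4+0 = 4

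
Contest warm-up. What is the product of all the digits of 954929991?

9×5×4×9×2×9×9×9×1 = 2361960

2361960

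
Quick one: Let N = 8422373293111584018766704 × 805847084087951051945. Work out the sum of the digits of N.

213

8422373293111584018766704 × 805847084087951051945 = 6787144959354203859146787331406918238340439280
Sum of its 46 digits: 213.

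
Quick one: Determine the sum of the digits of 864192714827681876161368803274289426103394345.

207

8+6+4+1+9+2+7+1+4+8+2+7+6+8+1+8+7+6+1+6+1+3+6+8+8+0+3+2+7+4+2+8+9+4+2+6+1+0+3+3+9+4+3+4+5 = 207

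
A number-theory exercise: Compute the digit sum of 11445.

15

1+1+4+4+5 = 15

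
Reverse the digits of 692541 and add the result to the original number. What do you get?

Reverse of 692541 is 145296.
692541 + 145296 = 837837

837837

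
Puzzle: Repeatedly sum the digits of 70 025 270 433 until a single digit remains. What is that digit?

7+0+0+2+5+2+7+0+4+3+3 = 33
3+3 = 6

6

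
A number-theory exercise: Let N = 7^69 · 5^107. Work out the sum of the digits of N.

7^69 · 5^107 = 12634417529959404026379054884289768815884686789497268345109419102489534766258926891899181939142582375978918207692913711071014404296875
Sum of its 134 digits: 668.

668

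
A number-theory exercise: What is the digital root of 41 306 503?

4

4+1+3+0+6+5+0+3 = 22
2+2 = 4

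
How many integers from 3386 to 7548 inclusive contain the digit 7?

The integers in [3386, 7548] that contain the digit 7: 3387, 3397, 3407, 3417, 3427, 3437, …, 7547, 7548.
1559 qualify.

1559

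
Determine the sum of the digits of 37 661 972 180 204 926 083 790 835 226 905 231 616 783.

3+7+6+6+1+9+7+2+1+8+0+2+0+4+9+2+6+0+8+3+7+9+0+8+3+5+2+2+6+9+0+5+2+3+1+6+1+6+7+8+3 = 177

177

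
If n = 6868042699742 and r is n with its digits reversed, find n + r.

9348005108428

Reverse of 6868042699742 is 2479962408686.
6868042699742 + 2479962408686 = 9348005108428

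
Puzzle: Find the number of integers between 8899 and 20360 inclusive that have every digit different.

3644

The integers in [8899, 20360] that have every digit different: 8901, 8902, 8903, 8904, 8905, 8906, …, 20358, 20359.
3644 qualify.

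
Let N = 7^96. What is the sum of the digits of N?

7^96 = 1347137238494276547832006567721872890819326613454654477690085519113574118965817601
Sum of its 82 digits: 370.

370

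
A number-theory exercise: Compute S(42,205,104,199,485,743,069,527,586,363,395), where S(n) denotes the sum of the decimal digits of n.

4+2+2+0+5+1+0+4+1+9+9+4+8+5+7+4+3+0+6+9+5+2+7+5+8+6+3+6+3+3+9+5 = 145

145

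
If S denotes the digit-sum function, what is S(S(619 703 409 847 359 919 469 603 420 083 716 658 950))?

15

First digit sum: 186.
1+8+6 = 15.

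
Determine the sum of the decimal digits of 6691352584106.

6+6+9+1+3+5+2+5+8+4+1+0+6 = 56

56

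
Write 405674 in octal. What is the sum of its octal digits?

17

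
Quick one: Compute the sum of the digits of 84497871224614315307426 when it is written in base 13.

122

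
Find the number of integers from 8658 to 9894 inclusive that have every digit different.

The integers in [8658, 9894] that have every digit different: 8659, 8670, 8671, 8672, 8673, 8674, …, 9875, 9876.
631 qualify.

631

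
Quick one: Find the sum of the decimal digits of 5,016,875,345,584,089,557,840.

5+0+1+6+8+7+5+3+4+5+5+8+4+0+8+9+5+5+7+8+4+0 = 107

107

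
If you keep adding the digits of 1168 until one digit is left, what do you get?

1+1+6+8 = 16
1+6 = 7

7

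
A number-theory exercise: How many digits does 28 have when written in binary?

5

28 in base 2 is 11100, which has 5 digits.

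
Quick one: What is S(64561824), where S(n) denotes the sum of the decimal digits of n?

36

6+4+5+6+1+8+2+4 = 36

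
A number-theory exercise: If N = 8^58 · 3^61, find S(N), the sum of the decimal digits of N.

8^58 · 3^61 = 3045199735730107315537664007976423672722470688580180571624453375013641932612042752
Sum of its 82 digits: 333.

333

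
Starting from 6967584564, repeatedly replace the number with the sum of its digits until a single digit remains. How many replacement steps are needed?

6967584564 → 60 → 6 (2 steps)

2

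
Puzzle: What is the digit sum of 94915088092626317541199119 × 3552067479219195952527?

207

94915088092626317541199119 × 3552067479219195952527 = 337144797701043085381267974541862510454978223713
Sum of its 48 digits: 207.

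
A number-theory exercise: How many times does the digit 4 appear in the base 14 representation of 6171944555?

6171944555 in base 14 is 4279AAD07.
The digit 4 appears 1 time.

1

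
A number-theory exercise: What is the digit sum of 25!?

72

25! = 15511210043330985984000000
Sum of its 26 digits: 72.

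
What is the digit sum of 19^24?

163

19^24 = 4898762930960846817716295277921
Sum of its 31 digits: 163.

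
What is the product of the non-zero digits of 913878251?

9×1×3×8×7×8×2×5×1 = 120960

120960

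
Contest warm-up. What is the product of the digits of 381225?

3×8×1×2×2×5 = 480

480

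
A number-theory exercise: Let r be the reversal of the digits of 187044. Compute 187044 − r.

-253737

Reverse of 187044 is 440781.
187044 − 440781 = -253737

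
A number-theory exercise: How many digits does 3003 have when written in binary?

3003 in base 2 is 101110111011, which has 12 digits.

12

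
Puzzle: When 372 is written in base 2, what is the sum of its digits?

372 in base 2 is 101110100.
Digit sum: 1+0+1+1+1+0+1+0+0 = 5.

5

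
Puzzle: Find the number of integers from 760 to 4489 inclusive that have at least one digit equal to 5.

The integers in [760, 4489] that have at least one digit equal to 5: 765, 775, 785, 795, 805, 815, …, 4475, 4485.
949 qualify.

949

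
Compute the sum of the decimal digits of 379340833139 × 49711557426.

84

379340833139 × 49711557426 = 18857623610616082340214
Sum of its 23 digits: 84.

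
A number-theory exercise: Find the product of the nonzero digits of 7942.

504

7×9×4×2 = 504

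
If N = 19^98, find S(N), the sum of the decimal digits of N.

19^98 = 207899236006238184053897478817345959941949970733821434344412393169256179768914283858310015963687575474157940874998426913131241
Sum of its 126 digits: 604.

604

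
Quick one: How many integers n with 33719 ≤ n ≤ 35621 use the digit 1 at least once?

525

The integers in [33719, 35621] that use the digit 1 at least once: 33719, 33721, 33731, 33741, 33751, 33761, …, 35619, 35621.
525 qualify.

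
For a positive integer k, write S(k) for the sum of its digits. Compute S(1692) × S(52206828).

594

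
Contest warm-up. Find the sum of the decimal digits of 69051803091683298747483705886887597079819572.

237

6+9+0+5+1+8+0+3+0+9+1+6+8+3+2+9+8+7+4+7+4+8+3+7+0+5+8+8+6+8+8+7+5+9+7+0+7+9+8+1+9+5+7+2 = 237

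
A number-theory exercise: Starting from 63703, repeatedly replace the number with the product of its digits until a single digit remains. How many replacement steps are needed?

1

63703 → 0 (1 step)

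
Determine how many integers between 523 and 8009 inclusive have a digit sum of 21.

441

The integers in [523, 8009] that have a digit sum of 21: 579, 588, 597, 669, 678, 687, …, 7941, 7950.
441 qualify.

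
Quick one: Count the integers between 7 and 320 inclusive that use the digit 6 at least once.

58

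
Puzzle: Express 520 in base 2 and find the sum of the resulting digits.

520 in base 2 is 1000001000.
Digit sum: 1+0+0+0+0+0+1+0+0+0 = 2.

2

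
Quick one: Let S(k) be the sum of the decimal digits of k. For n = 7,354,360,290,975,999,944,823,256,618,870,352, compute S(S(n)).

8

First digit sum: 170.
1+7+0 = 8.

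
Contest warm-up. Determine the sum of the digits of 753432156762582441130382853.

7+5+3+4+3+2+1+5+6+7+6+2+5+8+2+4+4+1+1+3+0+3+8+2+8+5+3 = 108

108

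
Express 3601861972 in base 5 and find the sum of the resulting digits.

3601861972 in base 5 is 24334034040342.
Digit sum: 2+4+3+3+4+0+3+4+0+4+0+3+4+2 = 36.

36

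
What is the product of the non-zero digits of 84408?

8×4×4×8 = 1024

1024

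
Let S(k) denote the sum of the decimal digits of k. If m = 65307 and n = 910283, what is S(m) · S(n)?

483

S(65307) = 6+5+3+0+7 = 21.
S(910283) = 9+1+0+2+8+3 = 23.
21 · 23 = 483.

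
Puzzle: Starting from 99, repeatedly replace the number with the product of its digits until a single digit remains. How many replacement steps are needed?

2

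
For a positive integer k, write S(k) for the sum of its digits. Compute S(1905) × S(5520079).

420

S(1905) = 1+9+0+5 = 15.
S(5520079) = 5+5+2+0+0+7+9 = 28.
15 · 28 = 420.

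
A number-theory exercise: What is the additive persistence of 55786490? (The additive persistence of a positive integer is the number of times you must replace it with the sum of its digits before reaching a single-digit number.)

55786490 → 44 → 8 (2 steps)

2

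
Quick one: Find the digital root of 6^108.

9

The digital root of n equals n mod 9 (or 9 when 9 | n), so we need 6^108 mod 9.
6^108 ≡ 0 (mod 9), so the digital root is 9.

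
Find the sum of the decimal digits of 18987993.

54

1+8+9+8+7+9+9+3 = 54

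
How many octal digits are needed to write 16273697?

16273697 in base 8 is 76050441, which has 8 digits.

8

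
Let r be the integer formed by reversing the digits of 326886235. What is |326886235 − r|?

Reverse of 326886235 is 532688623.
|326886235 − 532688623| = 205802388

205802388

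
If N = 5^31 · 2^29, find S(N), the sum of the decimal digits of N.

5^31 · 2^29 = 2500000000000000000000000000000
Sum of its 31 digits: 7.

7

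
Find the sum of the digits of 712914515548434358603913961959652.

7+1+2+9+1+4+5+1+5+5+4+8+4+3+4+3+5+8+6+0+3+9+1+3+9+6+1+9+5+9+6+5+2 = 153

153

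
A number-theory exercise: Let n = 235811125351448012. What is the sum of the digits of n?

2+3+5+8+1+1+1+2+5+3+5+1+4+4+8+0+1+2 = 56

56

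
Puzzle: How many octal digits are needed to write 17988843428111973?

17988843428111973 in base 8 is 777214077634763145, which has 18 digits.

18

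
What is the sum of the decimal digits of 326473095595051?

3+2+6+4+7+3+0+9+5+5+9+5+0+5+1 = 64

64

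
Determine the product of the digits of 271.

14

2×7×1 = 14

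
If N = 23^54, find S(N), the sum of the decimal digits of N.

23^54 = 34143115322784228849944935551113819944806873883247339368564776954250143409
Sum of its 74 digits: 343.

343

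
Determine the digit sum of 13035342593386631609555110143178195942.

1+3+0+3+5+3+4+2+5+9+3+3+8+6+6+3+1+6+0+9+5+5+5+1+1+0+1+4+3+1+7+8+1+9+5+9+4+2 = 151

151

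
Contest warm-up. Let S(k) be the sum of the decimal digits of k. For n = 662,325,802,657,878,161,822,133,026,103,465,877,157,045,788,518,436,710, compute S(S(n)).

First digit sum: 231.
2+3+1 = 6.

6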